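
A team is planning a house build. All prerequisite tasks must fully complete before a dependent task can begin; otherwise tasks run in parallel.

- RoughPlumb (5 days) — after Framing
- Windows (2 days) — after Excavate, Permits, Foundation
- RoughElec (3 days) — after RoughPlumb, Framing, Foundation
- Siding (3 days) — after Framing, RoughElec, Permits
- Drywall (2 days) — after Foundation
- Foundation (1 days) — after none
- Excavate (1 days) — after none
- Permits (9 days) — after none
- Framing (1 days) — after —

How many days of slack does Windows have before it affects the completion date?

Critical path: Permits→Siding = 9+3 = 12, so the finish is 12 days.
The longest chain containing Windows totals 11 days.
So Windows can slip 12 − 11 = 1 day.

1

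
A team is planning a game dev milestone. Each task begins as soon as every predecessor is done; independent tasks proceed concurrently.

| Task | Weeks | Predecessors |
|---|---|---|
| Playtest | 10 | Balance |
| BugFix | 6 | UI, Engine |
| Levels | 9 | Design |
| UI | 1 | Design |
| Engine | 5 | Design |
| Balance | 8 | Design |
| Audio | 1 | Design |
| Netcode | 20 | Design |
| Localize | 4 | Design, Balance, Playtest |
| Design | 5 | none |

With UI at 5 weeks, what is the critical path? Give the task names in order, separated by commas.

Design, Balance, Playtest, Localize

The binding path is Design→Balance→Playtest→Localize = 5+8+10+4 = 27; finish at 27 weeks.
UI is off the critical path — its longest chain is 12 weeks, giving 15 of slack.
That remains the longest chain; total 27 weeks.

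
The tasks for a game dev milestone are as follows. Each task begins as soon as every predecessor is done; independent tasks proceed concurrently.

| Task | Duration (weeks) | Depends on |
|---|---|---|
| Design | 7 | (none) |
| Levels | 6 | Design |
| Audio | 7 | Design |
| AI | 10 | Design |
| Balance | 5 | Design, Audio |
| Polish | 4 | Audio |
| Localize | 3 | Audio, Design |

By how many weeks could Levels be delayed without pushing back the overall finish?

6

Design→Audio→Balance = 7+7+5 = 19 sets the makespan at 19 weeks.
Longest path through Levels: 13 weeks (earliest finish 13, latest finish 19).
Slack of Levels = 13 − 7 = 6 weeks.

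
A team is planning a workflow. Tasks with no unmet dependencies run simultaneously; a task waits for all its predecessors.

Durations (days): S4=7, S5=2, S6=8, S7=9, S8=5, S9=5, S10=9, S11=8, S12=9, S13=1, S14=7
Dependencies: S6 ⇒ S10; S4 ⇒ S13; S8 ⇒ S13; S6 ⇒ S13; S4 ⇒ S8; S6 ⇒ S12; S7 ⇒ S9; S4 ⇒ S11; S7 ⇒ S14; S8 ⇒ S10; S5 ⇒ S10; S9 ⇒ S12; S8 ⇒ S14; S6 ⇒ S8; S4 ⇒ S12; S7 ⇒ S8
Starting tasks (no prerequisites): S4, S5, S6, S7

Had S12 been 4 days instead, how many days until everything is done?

As given, the longest chain is S7→S9→S12 = 9+5+9 = 23, so the finish is 23 days.
S12 lies on that path, so at 4 days the path becomes 18 days.
The binding chain switches to S7→S8→S10 = 9+5+9 = 23; finish 23 days.

23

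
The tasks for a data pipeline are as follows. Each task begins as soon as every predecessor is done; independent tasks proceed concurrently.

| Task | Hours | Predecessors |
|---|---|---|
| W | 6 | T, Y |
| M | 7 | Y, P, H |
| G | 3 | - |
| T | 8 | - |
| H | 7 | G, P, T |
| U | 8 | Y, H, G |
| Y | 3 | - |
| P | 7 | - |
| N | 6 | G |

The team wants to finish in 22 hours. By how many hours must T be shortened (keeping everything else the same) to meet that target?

Current finish: 23 hours; target: 22.
T is on every critical path, so each hour cut from T cuts the finish by one (this holds down to a finish of 22).
Need 23 − 22 = 1 hour off T → T becomes 7 hours, finish becomes 22.

1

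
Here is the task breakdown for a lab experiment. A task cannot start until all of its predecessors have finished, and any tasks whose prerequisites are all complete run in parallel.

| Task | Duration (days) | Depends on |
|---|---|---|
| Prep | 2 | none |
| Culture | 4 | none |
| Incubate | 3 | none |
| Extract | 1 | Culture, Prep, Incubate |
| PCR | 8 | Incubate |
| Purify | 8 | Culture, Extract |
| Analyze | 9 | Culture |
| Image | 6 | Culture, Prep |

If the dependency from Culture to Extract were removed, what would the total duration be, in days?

13

With the dependency in place, Culture→Extract→Purify = 4+1+8 = 13 sets the finish at 13 days.
Without Culture→Extract, Extract's earliest start moves from 4 to 3.
The longest chain is now Culture→Analyze = 4+9 = 13, so the job takes 13 days.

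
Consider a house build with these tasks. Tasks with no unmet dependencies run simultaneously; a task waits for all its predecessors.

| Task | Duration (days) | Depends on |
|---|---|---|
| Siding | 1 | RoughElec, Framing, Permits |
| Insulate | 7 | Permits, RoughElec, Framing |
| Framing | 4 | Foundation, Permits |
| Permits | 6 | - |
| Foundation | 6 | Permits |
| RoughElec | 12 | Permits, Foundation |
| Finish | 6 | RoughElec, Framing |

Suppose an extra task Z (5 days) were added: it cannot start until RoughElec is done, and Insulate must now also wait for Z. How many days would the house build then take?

36

Originally the house build takes 31 days.
With Z inserted, Insulate now waits for max(Permits, RoughElec, Framing, Z).
New critical path: Permits→Foundation→RoughElec→Z→Insulate = 6+6+12+5+7 = 36 ⇒ 36 days.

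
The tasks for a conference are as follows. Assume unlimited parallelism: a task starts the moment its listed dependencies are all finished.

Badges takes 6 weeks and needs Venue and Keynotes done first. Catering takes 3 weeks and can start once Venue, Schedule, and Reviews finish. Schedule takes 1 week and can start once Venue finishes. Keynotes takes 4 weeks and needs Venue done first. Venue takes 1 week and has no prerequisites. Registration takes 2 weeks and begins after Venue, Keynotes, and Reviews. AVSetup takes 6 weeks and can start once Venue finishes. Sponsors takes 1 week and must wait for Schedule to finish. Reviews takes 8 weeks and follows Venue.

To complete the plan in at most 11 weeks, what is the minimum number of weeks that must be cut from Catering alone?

Current finish: 12 weeks; target: 11.
Catering is on every critical path, so each week cut from Catering cuts the finish by one (this holds down to a finish of 11).
Need 12 − 11 = 1 week off Catering → Catering becomes 2 weeks, finish becomes 11.

1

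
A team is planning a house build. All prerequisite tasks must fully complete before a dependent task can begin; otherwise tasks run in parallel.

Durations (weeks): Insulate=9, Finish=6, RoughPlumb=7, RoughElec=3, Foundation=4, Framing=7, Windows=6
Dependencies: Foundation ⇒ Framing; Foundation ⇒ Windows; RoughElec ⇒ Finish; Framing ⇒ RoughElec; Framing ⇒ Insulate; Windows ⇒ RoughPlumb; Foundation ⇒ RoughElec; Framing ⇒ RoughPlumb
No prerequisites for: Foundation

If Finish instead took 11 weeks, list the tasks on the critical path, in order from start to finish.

The binding path is Foundation→Framing→RoughElec→Finish = 4+7+3+6 = 20; finish at 20 weeks.
Since Finish is critical, the +5 change carries straight to that chain (now 25 weeks).
That remains the longest chain; total 25 weeks.

Foundation, Framing, RoughElec, Finish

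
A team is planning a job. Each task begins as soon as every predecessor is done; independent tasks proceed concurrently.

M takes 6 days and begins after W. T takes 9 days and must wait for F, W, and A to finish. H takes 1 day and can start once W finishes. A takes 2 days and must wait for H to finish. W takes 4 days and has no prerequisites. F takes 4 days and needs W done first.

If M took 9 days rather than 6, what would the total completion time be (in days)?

As given, the longest chain is W→F→T = 4+4+9 = 17, so the finish is 17 days.
M is off the critical path — its longest chain is 10 days, giving 7 of slack.
No other chain overtakes it, so the finish is 17 days.

17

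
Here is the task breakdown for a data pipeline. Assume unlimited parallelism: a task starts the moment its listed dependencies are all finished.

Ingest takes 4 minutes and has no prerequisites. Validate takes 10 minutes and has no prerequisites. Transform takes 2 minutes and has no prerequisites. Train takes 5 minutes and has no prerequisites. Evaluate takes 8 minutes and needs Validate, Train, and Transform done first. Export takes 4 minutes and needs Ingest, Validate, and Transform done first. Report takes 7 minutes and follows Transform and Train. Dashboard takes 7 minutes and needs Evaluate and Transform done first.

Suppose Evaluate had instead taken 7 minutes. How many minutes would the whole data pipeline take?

Baseline: Validate→Evaluate→Dashboard = 10+8+7 = 25 → 25 minutes.
Evaluate is on the critical path; changing it to 7 makes that path 24 minutes.
The critical path is still Validate→Evaluate→Dashboard; finish is now 24 minutes.

24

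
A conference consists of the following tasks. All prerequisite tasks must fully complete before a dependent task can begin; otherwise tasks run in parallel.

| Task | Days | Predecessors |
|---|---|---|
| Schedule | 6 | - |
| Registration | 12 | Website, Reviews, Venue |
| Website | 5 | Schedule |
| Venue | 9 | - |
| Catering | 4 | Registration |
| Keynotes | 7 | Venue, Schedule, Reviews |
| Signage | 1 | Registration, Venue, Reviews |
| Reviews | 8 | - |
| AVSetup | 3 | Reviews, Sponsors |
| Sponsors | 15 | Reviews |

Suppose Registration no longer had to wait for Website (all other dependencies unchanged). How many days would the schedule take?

With the dependency in place, Schedule→Website→Registration→Catering = 6+5+12+4 = 27 sets the finish at 27 days.
Without Website→Registration, Registration's earliest start moves from 11 to 9.
New critical path: Reviews→Sponsors→AVSetup = 8+15+3 = 26 ⇒ 26 days.

26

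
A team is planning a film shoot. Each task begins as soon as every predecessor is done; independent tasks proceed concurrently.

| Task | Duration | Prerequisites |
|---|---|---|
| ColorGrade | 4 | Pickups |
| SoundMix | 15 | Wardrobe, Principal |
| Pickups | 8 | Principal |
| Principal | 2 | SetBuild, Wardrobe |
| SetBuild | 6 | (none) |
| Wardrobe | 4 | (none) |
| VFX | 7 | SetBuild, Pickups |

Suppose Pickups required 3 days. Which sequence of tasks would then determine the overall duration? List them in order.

SetBuild, Principal, SoundMix

Critical path before the change: SetBuild→Principal→Pickups→VFX = 6+2+8+7 = 23 giving 23 days.
Pickups is on the critical path; changing it to 3 makes that path 18 days.
New critical path: SetBuild→Principal→SoundMix = 6+2+15 = 23 ⇒ 23 days.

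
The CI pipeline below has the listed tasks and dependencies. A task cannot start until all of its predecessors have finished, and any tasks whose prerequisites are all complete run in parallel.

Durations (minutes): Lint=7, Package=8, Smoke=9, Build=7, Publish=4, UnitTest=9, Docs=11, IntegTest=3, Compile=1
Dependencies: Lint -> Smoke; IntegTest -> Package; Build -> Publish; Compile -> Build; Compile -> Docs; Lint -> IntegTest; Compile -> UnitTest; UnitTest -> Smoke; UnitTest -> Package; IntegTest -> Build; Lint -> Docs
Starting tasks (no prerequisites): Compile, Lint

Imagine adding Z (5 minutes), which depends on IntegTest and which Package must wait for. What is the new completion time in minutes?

Originally the plan takes 21 minutes.
With Z inserted, Package now waits for max(UnitTest, IntegTest, Z).
New critical path: Lint→IntegTest→Z→Package = 7+3+5+8 = 23 ⇒ 23 minutes.

23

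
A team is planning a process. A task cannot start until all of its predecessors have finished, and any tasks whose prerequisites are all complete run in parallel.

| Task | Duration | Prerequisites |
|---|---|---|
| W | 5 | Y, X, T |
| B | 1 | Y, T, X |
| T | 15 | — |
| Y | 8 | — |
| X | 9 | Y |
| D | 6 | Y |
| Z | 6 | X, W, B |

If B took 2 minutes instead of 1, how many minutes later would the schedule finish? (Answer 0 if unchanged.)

0

Critical path before the change: Y→X→W→Z = 8+9+5+6 = 28 giving 28 minutes.
B has 4 minutes of float (longest path through it is 24).
That remains the longest chain; total 28 minutes.
Change in finish: 28 − 28 = +0 minutes.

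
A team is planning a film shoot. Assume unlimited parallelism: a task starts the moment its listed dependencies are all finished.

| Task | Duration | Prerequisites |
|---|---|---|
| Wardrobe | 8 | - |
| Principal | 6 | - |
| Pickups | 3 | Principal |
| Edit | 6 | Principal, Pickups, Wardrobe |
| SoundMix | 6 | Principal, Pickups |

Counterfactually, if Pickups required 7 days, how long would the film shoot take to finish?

19

Actual critical path: Principal→Pickups→Edit = 6+3+6 = 15 ⇒ 15 days.
Since Pickups is critical, the +4 change carries straight to that chain (now 19 days).
No other chain overtakes it, so the finish is 19 days.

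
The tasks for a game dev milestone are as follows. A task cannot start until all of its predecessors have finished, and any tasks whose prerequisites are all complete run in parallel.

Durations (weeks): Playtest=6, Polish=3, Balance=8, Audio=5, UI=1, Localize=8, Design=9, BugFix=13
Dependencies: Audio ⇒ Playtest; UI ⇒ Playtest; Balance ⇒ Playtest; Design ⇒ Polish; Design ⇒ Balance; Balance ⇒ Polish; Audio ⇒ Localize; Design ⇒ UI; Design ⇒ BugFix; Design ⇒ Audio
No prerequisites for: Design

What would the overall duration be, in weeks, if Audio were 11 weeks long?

28

Baseline: Design→Balance→Playtest = 9+8+6 = 23 → 23 weeks.
Audio is off the critical path — its longest chain is 22 weeks, giving 1 of slack.
Now Design→Audio→Localize = 9+11+8 = 28 is longest, so the finish becomes 28 weeks.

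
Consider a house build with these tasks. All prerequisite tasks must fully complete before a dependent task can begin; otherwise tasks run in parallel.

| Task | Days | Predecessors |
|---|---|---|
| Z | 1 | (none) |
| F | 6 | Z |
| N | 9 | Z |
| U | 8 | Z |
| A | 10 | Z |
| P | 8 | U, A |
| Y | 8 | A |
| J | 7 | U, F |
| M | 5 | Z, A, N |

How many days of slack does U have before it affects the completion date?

Z→A→P = 1+10+8 = 19 sets the makespan at 19 days.
U finishes as early as 9 and must finish by 11.
Slack of U = 3 − 1 = 2 days.

2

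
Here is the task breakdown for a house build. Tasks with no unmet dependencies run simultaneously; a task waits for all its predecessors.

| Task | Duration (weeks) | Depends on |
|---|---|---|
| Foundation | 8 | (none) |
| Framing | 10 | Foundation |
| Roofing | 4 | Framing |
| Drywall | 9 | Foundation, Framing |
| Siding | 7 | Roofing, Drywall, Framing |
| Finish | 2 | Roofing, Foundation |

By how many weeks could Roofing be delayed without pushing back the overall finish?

Critical path: Foundation→Framing→Drywall→Siding = 8+10+9+7 = 34, so the finish is 34 weeks.
Roofing finishes as early as 22 and must finish by 27.
Float = 34 − 29 = 5.

5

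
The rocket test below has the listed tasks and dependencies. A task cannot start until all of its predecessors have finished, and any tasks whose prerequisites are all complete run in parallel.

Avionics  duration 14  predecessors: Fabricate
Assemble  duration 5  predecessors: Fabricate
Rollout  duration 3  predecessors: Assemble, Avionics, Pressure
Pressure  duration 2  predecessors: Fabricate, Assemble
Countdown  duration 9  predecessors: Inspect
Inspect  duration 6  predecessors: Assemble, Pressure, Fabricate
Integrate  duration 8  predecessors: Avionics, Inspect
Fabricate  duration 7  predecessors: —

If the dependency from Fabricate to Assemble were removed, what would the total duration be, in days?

29

With the dependency in place, Fabricate→Avionics→Integrate = 7+14+8 = 29 sets the finish at 29 days.
Without Fabricate→Assemble, Assemble's earliest start moves from 7 to 0.
After: Fabricate→Avionics→Integrate = 7+14+8 = 29 → 29 days.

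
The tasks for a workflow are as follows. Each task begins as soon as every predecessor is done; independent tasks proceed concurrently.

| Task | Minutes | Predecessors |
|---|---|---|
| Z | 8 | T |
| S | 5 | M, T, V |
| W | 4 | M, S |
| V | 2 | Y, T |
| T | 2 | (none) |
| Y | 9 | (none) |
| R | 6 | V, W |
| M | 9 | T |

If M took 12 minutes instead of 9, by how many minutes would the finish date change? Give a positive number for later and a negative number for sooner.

3

As given, the longest chain is T→M→S→W→R = 2+9+5+4+6 = 26, so the finish is 26 minutes.
Since M is critical, the +3 change carries straight to that chain (now 29 minutes).
The critical path is still T→M→S→W→R; finish is now 29 minutes.
Change in finish: 29 − 26 = +3 minutes.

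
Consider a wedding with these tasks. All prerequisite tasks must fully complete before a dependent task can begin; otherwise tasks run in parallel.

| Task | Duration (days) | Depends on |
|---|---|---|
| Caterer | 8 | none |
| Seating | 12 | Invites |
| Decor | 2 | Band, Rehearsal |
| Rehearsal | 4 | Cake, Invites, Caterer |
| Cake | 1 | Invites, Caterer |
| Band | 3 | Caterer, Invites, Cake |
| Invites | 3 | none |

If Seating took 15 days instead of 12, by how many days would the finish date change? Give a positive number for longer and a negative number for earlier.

3

As given, the longest chain is Invites→Seating = 3+12 = 15, so the finish is 15 days.
Seating lies on that path, so at 15 days the path becomes 18 days.
The critical path is still Invites→Seating; finish is now 18 days.
Change in finish: 18 − 15 = +3 days.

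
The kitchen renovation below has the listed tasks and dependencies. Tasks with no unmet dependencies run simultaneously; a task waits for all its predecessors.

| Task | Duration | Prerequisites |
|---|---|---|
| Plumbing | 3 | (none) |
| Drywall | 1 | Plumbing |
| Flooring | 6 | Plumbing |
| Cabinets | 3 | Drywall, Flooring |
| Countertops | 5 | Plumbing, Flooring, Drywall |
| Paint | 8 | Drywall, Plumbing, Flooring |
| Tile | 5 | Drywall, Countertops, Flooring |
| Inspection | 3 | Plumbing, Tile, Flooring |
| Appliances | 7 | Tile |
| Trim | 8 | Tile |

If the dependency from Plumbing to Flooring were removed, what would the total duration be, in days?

Original critical path: Plumbing→Flooring→Countertops→Tile→Trim = 3+6+5+5+8 = 27 ⇒ 27 days.
Without Plumbing→Flooring, Flooring's earliest start moves from 3 to 0.
New critical path: Flooring→Countertops→Tile→Trim = 6+5+5+8 = 24 ⇒ 24 days.

24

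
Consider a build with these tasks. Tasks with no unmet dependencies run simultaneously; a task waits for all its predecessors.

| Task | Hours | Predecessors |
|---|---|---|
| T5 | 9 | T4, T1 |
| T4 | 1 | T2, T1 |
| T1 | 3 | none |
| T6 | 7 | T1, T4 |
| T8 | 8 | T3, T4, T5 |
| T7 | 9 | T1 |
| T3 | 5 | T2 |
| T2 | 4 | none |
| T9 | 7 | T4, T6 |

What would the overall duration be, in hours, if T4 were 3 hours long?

Baseline: T2→T4→T5→T8 = 4+1+9+8 = 22 → 22 hours.
T4 is on the critical path; changing it to 3 makes that path 24 hours.
No other chain overtakes it, so the finish is 24 hours.

24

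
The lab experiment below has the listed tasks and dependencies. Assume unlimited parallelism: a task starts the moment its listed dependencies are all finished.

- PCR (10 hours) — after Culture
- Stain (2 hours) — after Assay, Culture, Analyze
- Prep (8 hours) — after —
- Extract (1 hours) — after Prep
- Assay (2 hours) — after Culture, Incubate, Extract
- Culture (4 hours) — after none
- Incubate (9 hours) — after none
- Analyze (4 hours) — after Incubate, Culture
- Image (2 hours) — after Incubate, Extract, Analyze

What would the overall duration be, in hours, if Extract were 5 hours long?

Baseline: Incubate→Analyze→Image = 9+4+2 = 15 → 15 hours.
Extract is off the critical path — its longest chain is 13 hours, giving 2 of slack.
New critical path: Prep→Extract→Assay→Stain = 8+5+2+2 = 17 ⇒ 17 hours.

17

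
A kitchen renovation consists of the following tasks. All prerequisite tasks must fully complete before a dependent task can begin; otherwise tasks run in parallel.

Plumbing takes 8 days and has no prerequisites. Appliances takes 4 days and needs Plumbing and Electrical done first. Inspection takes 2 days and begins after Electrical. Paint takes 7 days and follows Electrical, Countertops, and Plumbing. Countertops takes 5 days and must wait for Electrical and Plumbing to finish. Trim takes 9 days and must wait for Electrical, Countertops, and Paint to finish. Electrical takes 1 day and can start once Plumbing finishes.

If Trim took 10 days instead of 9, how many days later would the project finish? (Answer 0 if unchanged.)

1

As given, the longest chain is Plumbing→Electrical→Countertops→Paint→Trim = 8+1+5+7+9 = 30, so the finish is 30 days.
Since Trim is critical, the +1 change carries straight to that chain (now 31 days).
That remains the longest chain; total 31 days.
Change in finish: 31 − 30 = +1 days.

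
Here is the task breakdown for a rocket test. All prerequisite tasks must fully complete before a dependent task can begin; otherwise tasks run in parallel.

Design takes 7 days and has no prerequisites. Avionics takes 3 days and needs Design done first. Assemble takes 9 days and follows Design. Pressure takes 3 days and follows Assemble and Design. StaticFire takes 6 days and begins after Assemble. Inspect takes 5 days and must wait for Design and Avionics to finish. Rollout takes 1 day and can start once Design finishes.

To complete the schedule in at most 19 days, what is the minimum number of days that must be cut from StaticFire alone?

3

Current finish: 22 days; target: 19.
StaticFire is on every critical path, so each day cut from StaticFire cuts the finish by one (this holds down to a finish of 19).
Need 22 − 19 = 3 days off StaticFire → StaticFire becomes 3 days, finish becomes 19.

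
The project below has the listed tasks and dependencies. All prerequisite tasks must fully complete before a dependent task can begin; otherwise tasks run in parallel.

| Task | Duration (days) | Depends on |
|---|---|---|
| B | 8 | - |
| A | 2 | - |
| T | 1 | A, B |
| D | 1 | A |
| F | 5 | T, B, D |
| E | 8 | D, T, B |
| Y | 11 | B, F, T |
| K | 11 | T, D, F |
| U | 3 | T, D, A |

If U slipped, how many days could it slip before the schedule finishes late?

B→T→F→Y = 8+1+5+11 = 25 sets the makespan at 25 days.
U finishes as early as 12 and must finish by 25.
Float = 25 − 12 = 13.

13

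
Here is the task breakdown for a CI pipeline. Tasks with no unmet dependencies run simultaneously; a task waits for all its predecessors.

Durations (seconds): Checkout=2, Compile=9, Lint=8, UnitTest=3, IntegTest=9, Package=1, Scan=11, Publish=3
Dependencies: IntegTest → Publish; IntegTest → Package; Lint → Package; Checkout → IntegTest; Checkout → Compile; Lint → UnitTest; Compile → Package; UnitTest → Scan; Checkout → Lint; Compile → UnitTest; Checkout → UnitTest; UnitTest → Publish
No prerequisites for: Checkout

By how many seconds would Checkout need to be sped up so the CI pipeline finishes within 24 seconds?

Current finish: 25 seconds; target: 24.
Checkout is on every critical path, so each second cut from Checkout cuts the finish by one (this holds down to a finish of 24).
Need 25 − 24 = 1 second off Checkout → Checkout becomes 1 second, finish becomes 24.

1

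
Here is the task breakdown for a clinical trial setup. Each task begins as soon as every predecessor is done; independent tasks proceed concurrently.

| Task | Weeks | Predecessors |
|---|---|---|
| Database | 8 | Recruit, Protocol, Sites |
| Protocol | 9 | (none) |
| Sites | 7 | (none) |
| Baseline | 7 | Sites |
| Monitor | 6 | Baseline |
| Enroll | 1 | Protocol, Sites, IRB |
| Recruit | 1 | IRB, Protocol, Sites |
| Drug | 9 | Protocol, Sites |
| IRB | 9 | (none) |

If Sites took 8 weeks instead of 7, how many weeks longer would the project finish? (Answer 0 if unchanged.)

Critical path before the change: Sites→Baseline→Monitor = 7+7+6 = 20 giving 20 weeks.
Sites is on the critical path; changing it to 8 makes that path 21 weeks.
That remains the longest chain; total 21 weeks.
Change in finish: 21 − 20 = +1 weeks.

1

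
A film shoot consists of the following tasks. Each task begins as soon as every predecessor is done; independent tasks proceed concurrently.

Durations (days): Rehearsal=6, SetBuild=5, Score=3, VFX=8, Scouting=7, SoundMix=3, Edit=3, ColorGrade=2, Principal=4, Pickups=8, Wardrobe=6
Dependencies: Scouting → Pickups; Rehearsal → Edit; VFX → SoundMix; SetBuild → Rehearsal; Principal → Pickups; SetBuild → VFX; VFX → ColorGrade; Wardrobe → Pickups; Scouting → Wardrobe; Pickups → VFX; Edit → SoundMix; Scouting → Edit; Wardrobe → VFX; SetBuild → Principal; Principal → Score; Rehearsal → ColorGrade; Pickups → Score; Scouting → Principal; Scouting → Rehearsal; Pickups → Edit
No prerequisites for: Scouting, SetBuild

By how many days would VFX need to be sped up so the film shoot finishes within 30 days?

2

Current finish: 32 days; target: 30.
VFX is on every critical path, so each day cut from VFX cuts the finish by one (this holds down to a finish of 27).
Need 32 − 30 = 2 days off VFX → VFX becomes 6 days, finish becomes 30.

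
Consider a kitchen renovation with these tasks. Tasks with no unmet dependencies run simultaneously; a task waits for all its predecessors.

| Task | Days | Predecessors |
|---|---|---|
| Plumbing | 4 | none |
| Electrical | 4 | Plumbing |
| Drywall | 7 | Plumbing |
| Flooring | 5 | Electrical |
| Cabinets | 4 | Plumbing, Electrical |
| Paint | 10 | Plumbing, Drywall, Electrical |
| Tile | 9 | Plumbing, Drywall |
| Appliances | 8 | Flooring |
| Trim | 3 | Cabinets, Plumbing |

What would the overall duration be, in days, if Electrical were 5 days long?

The binding path is Plumbing→Electrical→Flooring→Appliances = 4+4+5+8 = 21; finish at 21 days.
Electrical is on the critical path; changing it to 5 makes that path 22 days.
That remains the longest chain; total 22 days.

22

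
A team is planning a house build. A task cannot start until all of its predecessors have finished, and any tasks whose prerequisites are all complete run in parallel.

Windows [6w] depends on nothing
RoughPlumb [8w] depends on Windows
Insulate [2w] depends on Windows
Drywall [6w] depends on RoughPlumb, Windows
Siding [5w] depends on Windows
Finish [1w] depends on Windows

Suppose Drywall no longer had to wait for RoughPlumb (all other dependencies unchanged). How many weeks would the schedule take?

Original critical path: Windows→RoughPlumb→Drywall = 6+8+6 = 20 ⇒ 20 weeks.
Without RoughPlumb→Drywall, Drywall's earliest start moves from 14 to 6.
After: Windows→RoughPlumb = 6+8 = 14 → 14 weeks.

14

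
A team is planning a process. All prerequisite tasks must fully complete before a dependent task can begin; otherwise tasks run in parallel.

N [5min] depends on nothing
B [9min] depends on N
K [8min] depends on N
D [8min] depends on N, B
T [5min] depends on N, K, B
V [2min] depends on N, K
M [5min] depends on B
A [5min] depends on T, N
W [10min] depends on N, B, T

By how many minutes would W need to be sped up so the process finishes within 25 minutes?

Current finish: 29 minutes; target: 25.
W is on every critical path, so each minute cut from W cuts the finish by one (this holds down to a finish of 24).
Need 29 − 25 = 4 minutes off W → W becomes 6 minutes, finish becomes 25.

4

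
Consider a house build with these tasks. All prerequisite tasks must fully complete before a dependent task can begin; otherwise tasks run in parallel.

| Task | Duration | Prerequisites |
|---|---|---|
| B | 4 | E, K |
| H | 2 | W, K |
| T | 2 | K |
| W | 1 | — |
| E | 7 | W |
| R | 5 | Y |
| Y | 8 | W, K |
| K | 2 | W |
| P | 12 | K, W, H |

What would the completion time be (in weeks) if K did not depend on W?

16

Before: longest chain W→K→H→P = 1+2+2+12 = 17, finish 17.
Without W→K, K's earliest start moves from 1 to 0.
The longest chain is now K→H→P = 2+2+12 = 16, so the schedule takes 16 weeks.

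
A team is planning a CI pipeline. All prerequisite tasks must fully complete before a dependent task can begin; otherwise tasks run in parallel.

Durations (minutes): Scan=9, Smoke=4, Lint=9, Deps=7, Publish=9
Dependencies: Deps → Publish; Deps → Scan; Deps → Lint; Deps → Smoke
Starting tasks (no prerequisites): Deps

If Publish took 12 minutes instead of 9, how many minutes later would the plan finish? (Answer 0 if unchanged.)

Baseline: Deps→Publish = 7+9 = 16 → 16 minutes.
Since Publish is critical, the +3 change carries straight to that chain (now 19 minutes).
The critical path is still Deps→Publish; finish is now 19 minutes.
Change in finish: 19 − 16 = +3 minutes.

3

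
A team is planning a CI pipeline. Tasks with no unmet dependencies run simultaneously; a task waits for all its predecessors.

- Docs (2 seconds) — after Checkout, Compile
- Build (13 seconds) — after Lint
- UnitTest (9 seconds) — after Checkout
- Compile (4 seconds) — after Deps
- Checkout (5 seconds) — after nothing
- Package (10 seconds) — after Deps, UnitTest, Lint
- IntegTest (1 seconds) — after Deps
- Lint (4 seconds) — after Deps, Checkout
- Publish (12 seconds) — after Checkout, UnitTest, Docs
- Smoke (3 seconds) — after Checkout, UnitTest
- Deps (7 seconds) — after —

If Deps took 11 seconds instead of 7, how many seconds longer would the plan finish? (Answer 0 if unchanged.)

3

Actual critical path: Checkout→UnitTest→Publish = 5+9+12 = 26 ⇒ 26 seconds.
The longest path through Deps is only 25 seconds, so Deps has float 1.
The binding chain switches to Deps→Compile→Docs→Publish = 11+4+2+12 = 29; finish 29 seconds.
Change in finish: 29 − 26 = +3 seconds.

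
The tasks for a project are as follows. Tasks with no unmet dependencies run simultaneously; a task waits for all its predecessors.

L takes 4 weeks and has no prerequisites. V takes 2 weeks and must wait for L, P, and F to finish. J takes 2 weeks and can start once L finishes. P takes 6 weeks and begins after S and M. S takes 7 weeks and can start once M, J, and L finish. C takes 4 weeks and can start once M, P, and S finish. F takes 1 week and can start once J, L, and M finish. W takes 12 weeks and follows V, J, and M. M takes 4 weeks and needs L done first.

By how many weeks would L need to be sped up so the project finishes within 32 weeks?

Current finish: 35 weeks; target: 32.
L is on every critical path, so each week cut from L cuts the finish by one (this holds down to a finish of 32).
Need 35 − 32 = 3 weeks off L → L becomes 1 week, finish becomes 32.

3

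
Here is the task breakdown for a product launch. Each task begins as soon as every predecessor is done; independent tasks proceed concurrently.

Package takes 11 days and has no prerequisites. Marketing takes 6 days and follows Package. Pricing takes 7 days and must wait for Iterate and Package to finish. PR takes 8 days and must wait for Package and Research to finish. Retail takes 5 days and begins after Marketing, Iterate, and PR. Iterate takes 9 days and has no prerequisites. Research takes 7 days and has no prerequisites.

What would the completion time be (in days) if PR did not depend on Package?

22

Original critical path: Package→PR→Retail = 11+8+5 = 24 ⇒ 24 days.
Without Package→PR, PR's earliest start moves from 11 to 7.
New critical path: Package→Marketing→Retail = 11+6+5 = 22 ⇒ 22 days.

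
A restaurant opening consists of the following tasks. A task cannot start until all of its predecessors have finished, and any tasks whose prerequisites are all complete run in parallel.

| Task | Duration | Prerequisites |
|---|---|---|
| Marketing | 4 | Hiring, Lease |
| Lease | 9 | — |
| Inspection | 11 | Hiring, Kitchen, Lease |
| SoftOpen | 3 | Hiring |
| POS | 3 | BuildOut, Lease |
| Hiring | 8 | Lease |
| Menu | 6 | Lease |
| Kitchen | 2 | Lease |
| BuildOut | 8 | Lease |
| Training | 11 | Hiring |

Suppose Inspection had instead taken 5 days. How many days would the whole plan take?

As given, the longest chain is Lease→Hiring→Inspection = 9+8+11 = 28, so the finish is 28 days.
Inspection lies on that path, so at 5 days the path becomes 22 days.
The binding chain switches to Lease→Hiring→Training = 9+8+11 = 28; finish 28 days.

28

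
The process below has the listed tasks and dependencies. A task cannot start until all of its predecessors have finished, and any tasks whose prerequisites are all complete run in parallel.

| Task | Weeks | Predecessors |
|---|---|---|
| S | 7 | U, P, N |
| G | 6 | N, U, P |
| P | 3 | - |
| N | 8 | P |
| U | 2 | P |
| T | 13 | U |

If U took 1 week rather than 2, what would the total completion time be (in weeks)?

Actual critical path: P→U→T = 3+2+13 = 18 ⇒ 18 weeks.
U lies on that path, so at 1 week the path becomes 17 weeks.
The binding chain switches to P→N→S = 3+8+7 = 18; finish 18 weeks.

18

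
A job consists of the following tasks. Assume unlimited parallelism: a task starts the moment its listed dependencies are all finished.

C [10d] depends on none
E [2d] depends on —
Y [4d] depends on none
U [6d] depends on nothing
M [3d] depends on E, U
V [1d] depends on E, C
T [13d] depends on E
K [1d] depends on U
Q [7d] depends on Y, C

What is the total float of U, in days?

C→Q = 10+7 = 17 sets the makespan at 17 days.
Longest path through U: 9 days (earliest finish 6, latest finish 14).
Float = 17 − 9 = 8.

8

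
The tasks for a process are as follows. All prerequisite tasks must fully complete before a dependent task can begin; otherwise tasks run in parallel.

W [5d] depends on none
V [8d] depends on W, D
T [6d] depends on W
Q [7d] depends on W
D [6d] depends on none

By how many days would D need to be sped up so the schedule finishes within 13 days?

1

Current finish: 14 days; target: 13.
D is on every critical path, so each day cut from D cuts the finish by one (this holds down to a finish of 13).
Need 14 − 13 = 1 day off D → D becomes 5 days, finish becomes 13.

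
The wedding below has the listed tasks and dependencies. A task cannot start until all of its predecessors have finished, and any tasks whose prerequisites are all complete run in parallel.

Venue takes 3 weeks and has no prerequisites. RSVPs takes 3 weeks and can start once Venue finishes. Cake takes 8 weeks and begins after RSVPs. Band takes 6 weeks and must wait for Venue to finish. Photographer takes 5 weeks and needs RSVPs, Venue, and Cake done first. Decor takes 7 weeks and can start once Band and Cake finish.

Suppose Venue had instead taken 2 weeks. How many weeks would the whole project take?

20

The binding path is Venue→RSVPs→Cake→Decor = 3+3+8+7 = 21; finish at 21 weeks.
Venue lies on that path, so at 2 weeks the path becomes 20 weeks.
The critical path is still Venue→RSVPs→Cake→Decor; finish is now 20 weeks.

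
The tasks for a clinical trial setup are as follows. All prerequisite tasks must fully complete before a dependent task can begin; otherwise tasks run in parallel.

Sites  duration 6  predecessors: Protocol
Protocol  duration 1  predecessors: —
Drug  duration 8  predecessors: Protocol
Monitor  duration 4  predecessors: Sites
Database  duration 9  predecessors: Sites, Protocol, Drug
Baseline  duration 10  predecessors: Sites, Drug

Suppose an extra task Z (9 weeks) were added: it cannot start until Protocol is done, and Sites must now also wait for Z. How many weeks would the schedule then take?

Originally the schedule takes 19 weeks.
With Z inserted, Sites now waits for max(Protocol, Z).
New critical path: Protocol→Z→Sites→Baseline = 1+9+6+10 = 26 ⇒ 26 weeks.

26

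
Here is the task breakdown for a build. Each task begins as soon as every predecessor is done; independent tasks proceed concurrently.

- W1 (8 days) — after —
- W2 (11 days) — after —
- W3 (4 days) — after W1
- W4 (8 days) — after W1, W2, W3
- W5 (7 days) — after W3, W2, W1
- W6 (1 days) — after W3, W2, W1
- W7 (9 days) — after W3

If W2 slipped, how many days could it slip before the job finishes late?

The longest chain is W1→W3→W7 = 8+4+9 = 21; overall finish 21 days.
W2 finishes as early as 11 and must finish by 13.
Float = 21 − 19 = 2.

2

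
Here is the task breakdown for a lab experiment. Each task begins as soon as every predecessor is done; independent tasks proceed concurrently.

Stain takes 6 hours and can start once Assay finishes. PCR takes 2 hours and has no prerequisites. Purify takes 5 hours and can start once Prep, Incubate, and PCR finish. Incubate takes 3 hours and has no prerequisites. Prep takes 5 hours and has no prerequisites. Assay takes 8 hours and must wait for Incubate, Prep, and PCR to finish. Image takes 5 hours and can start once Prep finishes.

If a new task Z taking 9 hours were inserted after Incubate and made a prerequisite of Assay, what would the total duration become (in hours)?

Originally the project takes 19 hours.
With Z inserted, Assay now waits for max(Incubate, Prep, PCR, Z).
New critical path: Incubate→Z→Assay→Stain = 3+9+8+6 = 26 ⇒ 26 hours.

26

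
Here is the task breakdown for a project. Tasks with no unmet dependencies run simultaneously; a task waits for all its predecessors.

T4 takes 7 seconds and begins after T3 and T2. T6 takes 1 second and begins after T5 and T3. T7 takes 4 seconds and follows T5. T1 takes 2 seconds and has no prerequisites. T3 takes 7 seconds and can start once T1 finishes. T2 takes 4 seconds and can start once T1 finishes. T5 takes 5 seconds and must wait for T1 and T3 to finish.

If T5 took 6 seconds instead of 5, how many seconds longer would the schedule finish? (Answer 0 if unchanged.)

1

Baseline: T1→T3→T5→T7 = 2+7+5+4 = 18 → 18 seconds.
Since T5 is critical, the +1 change carries straight to that chain (now 19 seconds).
No other chain overtakes it, so the finish is 19 seconds.
Change in finish: 19 − 18 = +1 seconds.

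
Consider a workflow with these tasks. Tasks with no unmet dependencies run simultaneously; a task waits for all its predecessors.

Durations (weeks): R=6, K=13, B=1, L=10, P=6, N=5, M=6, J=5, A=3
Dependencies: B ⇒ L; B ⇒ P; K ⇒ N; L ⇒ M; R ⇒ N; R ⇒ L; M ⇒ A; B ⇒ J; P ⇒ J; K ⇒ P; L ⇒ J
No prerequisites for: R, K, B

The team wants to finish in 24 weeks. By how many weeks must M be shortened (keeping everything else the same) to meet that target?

1

Current finish: 25 weeks; target: 24.
M is on every critical path, so each week cut from M cuts the finish by one (this holds down to a finish of 24).
Need 25 − 24 = 1 week off M → M becomes 5 weeks, finish becomes 24.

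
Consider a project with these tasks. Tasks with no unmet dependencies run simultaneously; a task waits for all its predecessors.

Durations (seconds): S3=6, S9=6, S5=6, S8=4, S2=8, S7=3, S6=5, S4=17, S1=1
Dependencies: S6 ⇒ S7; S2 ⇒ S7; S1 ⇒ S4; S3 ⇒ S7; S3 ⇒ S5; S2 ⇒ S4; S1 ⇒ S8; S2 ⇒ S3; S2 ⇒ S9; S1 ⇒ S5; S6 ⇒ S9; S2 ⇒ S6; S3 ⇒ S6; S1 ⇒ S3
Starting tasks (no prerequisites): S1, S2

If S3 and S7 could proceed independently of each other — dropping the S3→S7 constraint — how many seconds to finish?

25

Original critical path: S2→S3→S6→S9 = 8+6+5+6 = 25 ⇒ 25 seconds.
Dropping S3→S7 doesn't change S7's earliest start (19); another predecessor still binds.
New critical path: S2→S3→S6→S9 = 8+6+5+6 = 25 ⇒ 25 seconds.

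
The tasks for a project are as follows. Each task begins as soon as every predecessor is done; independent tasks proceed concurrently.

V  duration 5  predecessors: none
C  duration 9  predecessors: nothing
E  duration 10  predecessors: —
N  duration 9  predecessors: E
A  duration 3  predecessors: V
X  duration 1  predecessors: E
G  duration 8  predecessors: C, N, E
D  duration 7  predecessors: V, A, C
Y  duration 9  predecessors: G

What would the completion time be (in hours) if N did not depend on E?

With the dependency in place, E→N→G→Y = 10+9+8+9 = 36 sets the finish at 36 hours.
Without E→N, N's earliest start moves from 10 to 0.
New critical path: E→G→Y = 10+8+9 = 27 ⇒ 27 hours.

27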